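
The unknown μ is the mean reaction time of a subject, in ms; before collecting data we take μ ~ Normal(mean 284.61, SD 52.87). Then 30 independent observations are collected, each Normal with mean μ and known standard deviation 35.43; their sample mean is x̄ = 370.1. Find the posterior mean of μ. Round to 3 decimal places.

Posterior mean ≈ 368.839

With known σ, the Normal prior is conjugate. Weight on the data is w = (n/σ²)/(n/σ² + 1/τ₀²) = 0.0238990/(0.0238990+0.00035775) = 0.98525.
Posterior mean = w·x̄ + (1−w)·μ₀ = 0.98525·370.1 + 0.014749·284.61 = 368.839.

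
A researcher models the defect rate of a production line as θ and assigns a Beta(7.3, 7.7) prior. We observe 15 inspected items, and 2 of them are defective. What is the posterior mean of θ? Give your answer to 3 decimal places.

Posterior mean ≈ 0.310

Observing 2 successes and 13 failures updates Beta(7.3, 7.7) by adding the success and failure counts to the two shape parameters: α = 7.3+2 = 9.3, β = 7.7+13 = 20.7.
Posterior mean = α/(α+β) = 9.3/30 = 0.310.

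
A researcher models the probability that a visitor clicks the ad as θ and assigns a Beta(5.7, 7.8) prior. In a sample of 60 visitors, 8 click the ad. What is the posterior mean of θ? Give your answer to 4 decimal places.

Posterior mean ≈ 0.1864

The binomial likelihood is conjugate to the Beta prior: with 8 successes and 52 failures, the posterior is Beta(5.7+8, 7.8+52) = Beta(13.7, 59.8).
E[θ | data] = 13.7/(13.7+59.8) = 0.1864.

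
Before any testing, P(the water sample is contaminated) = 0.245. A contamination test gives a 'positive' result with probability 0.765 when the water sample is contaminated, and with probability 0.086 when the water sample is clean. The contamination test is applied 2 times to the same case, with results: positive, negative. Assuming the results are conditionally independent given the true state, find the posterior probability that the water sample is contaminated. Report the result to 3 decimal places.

Posterior P(H) ≈ 0.426

With H the event that the water sample is contaminated, the joint likelihood of the observed sequence is P(data|H) = 0.765·0.235 = 0.17977 and P(data|¬H) = 0.086·0.914 = 0.078604.
Bayes: P(H|data) = 0.245·0.17977 / (0.245·0.17977 + 0.755·0.078604) = 0.044045/0.10339 = 0.4260.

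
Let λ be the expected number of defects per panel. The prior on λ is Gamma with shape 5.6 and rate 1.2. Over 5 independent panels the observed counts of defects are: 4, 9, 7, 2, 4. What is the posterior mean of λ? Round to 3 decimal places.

Total count ∑xᵢ = 26 over n = 5 panels.
Gamma is conjugate to the Poisson likelihood: posterior is Gamma(shape = 5.6+26 = 31.6, rate = 1.2+5 = 6.2).
Posterior mean = shape/rate = 31.6/6.2 = 5.097.

Posterior mean ≈ 5.097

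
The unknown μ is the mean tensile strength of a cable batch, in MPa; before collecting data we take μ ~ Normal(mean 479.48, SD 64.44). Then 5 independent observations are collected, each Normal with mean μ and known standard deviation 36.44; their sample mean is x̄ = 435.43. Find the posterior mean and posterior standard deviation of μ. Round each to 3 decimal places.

Posterior mean ≈ 438.078; posterior SD ≈ 15.799

Prior precision 1/τ₀² = 1/64.44² = 0.00024082; data precision n/σ² = 5/36.44² = 0.00376542.
Posterior precision = 0.00024082 + 0.00376542 = 0.00400624, giving posterior SD = 1/√0.00400624 = 15.799.
Posterior mean = (0.00024082·479.48 + 0.00376542·435.43) / 0.00400624 = 438.078.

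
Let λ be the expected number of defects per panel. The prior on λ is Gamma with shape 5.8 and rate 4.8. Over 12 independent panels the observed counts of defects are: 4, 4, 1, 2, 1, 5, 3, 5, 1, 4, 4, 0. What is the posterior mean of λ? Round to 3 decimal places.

Total count ∑xᵢ = 34 over n = 12 panels.
Gamma is conjugate to the Poisson likelihood: posterior is Gamma(shape = 5.8+34 = 39.8, rate = 4.8+12 = 16.8).
E[λ | data] = 39.8/16.8 = 2.369.

Posterior mean ≈ 2.369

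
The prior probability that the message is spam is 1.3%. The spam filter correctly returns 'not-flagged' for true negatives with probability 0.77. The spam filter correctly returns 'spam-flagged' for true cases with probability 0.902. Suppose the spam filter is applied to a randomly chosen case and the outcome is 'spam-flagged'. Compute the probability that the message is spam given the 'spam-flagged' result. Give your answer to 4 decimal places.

P(H | E) ≈ 0.0491

Let H be the event that the message is spam. P(H) = 0.013, so P(¬H) = 0.987. With E the 'spam-flagged' result, P(E|H) = 0.902 and P(E|¬H) = 0.23.
P(E) = 0.902·0.013 + 0.23·0.987 = 0.011726 + 0.22701 = 0.23874.
By Bayes' theorem, P(H|E) = 0.011726 / 0.23874 = 0.0491.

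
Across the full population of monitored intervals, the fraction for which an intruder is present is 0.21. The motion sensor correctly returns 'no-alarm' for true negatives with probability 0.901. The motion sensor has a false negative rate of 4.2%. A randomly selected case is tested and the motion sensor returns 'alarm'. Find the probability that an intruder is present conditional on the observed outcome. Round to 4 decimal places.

Write H for 'an intruder is present'. Prior odds H:¬H = 0.21/0.79 = 0.26582. For the 'alarm' outcome, the likelihood ratio is 0.958/0.099 = 9.6768.
Posterior odds = 0.26582 × 9.6768 = 2.5723, so P(H|E) = 2.5723/(1+2.5723) = 0.7201.

P(H | E) ≈ 0.7201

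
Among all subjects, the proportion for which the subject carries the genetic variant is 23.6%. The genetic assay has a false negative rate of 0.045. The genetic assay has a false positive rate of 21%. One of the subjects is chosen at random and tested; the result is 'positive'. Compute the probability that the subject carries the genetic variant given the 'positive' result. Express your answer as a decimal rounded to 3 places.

Write H for 'the subject carries the genetic variant'. Prior odds H:¬H = 0.236/0.764 = 0.30890. For the 'positive' outcome, the likelihood ratio is 0.955/0.21 = 4.5476.
Posterior odds = 0.30890 × 4.5476 = 1.4048, so P(H|E) = 1.4048/(1+1.4048) = 0.584.

P(H | E) ≈ 0.584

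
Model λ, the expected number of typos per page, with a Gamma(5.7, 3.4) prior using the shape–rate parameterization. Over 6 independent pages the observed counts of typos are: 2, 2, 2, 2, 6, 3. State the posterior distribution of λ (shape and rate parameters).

Total count ∑xᵢ = 17 over n = 6 pages.
Gamma is conjugate to the Poisson likelihood: posterior is Gamma(shape = 5.7+17 = 22.7, rate = 3.4+6 = 9.4).

Posterior: Gamma(shape=22.7, rate=9.4)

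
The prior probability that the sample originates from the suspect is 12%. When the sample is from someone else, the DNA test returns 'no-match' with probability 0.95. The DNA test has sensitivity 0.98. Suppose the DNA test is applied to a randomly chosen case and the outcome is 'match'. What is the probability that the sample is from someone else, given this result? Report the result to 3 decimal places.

P(¬H | E) ≈ 0.272

Write H for 'the sample originates from the suspect'. Prior odds H:¬H = 0.12/0.88 = 0.13636. For the 'match' outcome, the likelihood ratio is 0.98/0.05 = 19.600.
Posterior odds = 0.13636 × 19.600 = 2.6727, so P(H|E) = 2.6727/(1+2.6727) = 0.728. Then P(¬H|E) = 1 − 0.728 = 0.272.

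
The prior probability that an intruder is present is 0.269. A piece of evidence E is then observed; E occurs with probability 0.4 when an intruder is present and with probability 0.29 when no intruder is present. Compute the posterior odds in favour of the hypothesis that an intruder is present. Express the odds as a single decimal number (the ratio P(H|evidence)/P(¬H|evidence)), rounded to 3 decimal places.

Prior odds = 0.269/(1−0.269) = 0.36799.
Likelihood ratio for E = 0.4/0.29 = 1.3793.
Posterior odds = prior odds × LR = 0.50757.

Posterior odds ≈ 0.508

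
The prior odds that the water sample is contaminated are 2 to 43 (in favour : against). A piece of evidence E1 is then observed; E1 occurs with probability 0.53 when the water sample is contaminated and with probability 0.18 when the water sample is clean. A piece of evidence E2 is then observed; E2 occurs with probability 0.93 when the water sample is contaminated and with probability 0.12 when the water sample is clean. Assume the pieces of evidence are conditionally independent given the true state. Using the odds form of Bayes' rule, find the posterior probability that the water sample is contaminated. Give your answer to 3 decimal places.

Prior odds = 2/43 = 0.046512.
Likelihood ratio for E1 = 0.53/0.18 = 2.9444.
Likelihood ratio for E2 = 0.93/0.12 = 7.7500.
Posterior odds = prior odds × LR₁ × LR₂ = 1.0614.
Posterior probability = odds/(1+odds) = 1.0614/2.0614 = 0.515.

Posterior probability ≈ 0.515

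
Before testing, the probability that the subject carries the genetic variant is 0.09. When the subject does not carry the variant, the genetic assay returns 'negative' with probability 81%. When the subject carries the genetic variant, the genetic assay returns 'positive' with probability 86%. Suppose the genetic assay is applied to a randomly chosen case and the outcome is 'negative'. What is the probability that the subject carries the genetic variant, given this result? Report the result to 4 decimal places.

Let H be the event that the subject carries the genetic variant. P(H) = 0.09, so P(¬H) = 0.91. With E the 'negative' result, P(E|H) = 0.14 and P(E|¬H) = 0.81.
P(E) = 0.14·0.09 + 0.81·0.91 = 0.012600 + 0.73710 = 0.74970.
By Bayes' theorem, P(H|E) = 0.012600 / 0.74970 = 0.0168.

P(H | E) ≈ 0.0168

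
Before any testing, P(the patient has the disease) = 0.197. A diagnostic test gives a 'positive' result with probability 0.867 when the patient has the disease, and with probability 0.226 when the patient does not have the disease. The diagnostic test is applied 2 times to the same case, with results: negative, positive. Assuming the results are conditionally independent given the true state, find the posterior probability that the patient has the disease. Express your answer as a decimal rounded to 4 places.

Posterior P(H) ≈ 0.1392

With H the event that the patient has the disease, the joint likelihood of the observed sequence is P(data|H) = 0.133·0.867 = 0.11531 and P(data|¬H) = 0.774·0.226 = 0.17492.
Bayes: P(H|data) = 0.197·0.11531 / (0.197·0.11531 + 0.803·0.17492) = 0.022716/0.16318 = 0.1392.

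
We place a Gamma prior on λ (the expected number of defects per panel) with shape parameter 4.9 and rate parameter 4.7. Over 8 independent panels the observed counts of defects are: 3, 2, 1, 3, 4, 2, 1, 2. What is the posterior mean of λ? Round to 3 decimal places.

Posterior mean ≈ 1.803

The Poisson likelihood adds the total count to the shape and the number of exposure periods to the rate. Here ∑xᵢ = 18 and n = 8, so shape 4.9→22.9 and rate 4.7→12.7.
Posterior mean = shape/rate = 22.9/12.7 = 1.803.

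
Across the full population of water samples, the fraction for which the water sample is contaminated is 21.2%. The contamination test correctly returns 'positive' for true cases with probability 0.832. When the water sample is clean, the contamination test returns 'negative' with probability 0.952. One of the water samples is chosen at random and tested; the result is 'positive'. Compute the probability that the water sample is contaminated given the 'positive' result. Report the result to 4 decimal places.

Let H be the event that the water sample is contaminated. P(H) = 0.212, so P(¬H) = 0.788. With E the 'positive' result, P(E|H) = 0.832 and P(E|¬H) = 0.048.
P(E) = 0.832·0.212 + 0.048·0.788 = 0.17638 + 0.037824 = 0.21421.
By Bayes' theorem, P(H|E) = 0.17638 / 0.21421 = 0.8234.

P(H | E) ≈ 0.8234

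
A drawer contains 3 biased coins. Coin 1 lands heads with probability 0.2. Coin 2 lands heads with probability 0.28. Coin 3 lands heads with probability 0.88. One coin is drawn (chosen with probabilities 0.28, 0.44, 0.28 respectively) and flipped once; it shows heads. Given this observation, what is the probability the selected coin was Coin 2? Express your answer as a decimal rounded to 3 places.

P(heads|C1) = 0.2; P(heads|C2) = 0.28; P(heads|C3) = 0.88.
Prior × likelihood for each source: 0.28·0.2=0.05600, 0.44·0.28=0.1232, 0.28·0.88=0.2464. Summing gives P(heads) = 0.42560.
P(Coin 2 | heads) = 0.1232 / 0.42560 = 0.289.

Posterior probability ≈ 0.289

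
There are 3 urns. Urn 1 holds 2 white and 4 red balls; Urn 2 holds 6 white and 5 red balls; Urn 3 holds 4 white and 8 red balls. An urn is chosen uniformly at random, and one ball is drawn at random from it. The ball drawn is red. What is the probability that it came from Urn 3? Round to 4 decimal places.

P(red|Urn 1) = 0.6667; P(red|Urn 2) = 0.4545; P(red|Urn 3) = 0.6667.
Prior × likelihood for each source: 0.333333·0.6667=0.2222, 0.333333·0.4545=0.1515, 0.333333·0.6667=0.2222. Summing gives P(red) = 0.59596.
P(Urn 3 | red) = 0.2222 / 0.59596 = 0.3729.

Posterior probability ≈ 0.3729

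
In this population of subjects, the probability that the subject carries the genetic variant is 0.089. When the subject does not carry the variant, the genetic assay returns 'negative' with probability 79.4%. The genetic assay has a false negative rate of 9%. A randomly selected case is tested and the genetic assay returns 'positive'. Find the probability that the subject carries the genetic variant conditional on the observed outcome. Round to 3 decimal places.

Write H for 'the subject carries the genetic variant'. Prior odds H:¬H = 0.089/0.911 = 0.097695. For the 'positive' outcome, the likelihood ratio is 0.91/0.206 = 4.4175.
Posterior odds = 0.097695 × 4.4175 = 0.43156, so P(H|E) = 0.43156/(1+0.43156) = 0.301.

P(H | E) ≈ 0.301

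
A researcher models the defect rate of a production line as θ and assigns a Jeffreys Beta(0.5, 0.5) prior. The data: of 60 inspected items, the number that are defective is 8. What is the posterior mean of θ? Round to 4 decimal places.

Posterior mean ≈ 0.1393

The binomial likelihood is conjugate to the Beta prior: with 8 successes and 52 failures, the posterior is Beta(0.5+8, 0.5+52) = Beta(8.5, 52.5).
Posterior mean = α/(α+β) = 8.5/61 = 0.1393.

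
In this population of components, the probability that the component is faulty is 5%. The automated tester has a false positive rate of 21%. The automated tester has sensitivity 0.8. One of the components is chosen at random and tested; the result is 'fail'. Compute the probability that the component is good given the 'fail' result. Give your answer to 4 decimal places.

Let H be the event that the component is faulty. P(H) = 0.05, so P(¬H) = 0.95. With E the 'fail' result, P(E|H) = 0.8 and P(E|¬H) = 0.21.
P(E) = 0.8·0.05 + 0.21·0.95 = 0.040000 + 0.19950 = 0.23950.
By Bayes' theorem, P(H|E) = 0.040000 / 0.23950 = 0.1670. Hence P(¬H|E) = 1 − 0.1670 = 0.8330.

P(¬H | E) ≈ 0.8330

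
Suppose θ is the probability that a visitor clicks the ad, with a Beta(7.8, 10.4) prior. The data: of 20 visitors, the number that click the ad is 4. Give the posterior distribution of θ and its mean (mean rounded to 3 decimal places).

The binomial likelihood is conjugate to the Beta prior: with 4 successes and 16 failures, the posterior is Beta(7.8+4, 10.4+16) = Beta(11.8, 26.4).
Posterior mean = α/(α+β) = 11.8/38.2 = 0.309.

Posterior: Beta(11.8, 26.4); mean ≈ 0.309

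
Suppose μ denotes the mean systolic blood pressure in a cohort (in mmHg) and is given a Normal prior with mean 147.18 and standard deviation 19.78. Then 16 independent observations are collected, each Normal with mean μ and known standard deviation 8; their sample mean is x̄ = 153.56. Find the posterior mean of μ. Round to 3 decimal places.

Prior precision 1/τ₀² = 1/19.78² = 0.00255592; data precision n/σ² = 16/8² = 0.250000.
Posterior precision = 0.00255592 + 0.250000 = 0.252556.
Posterior mean = (0.00255592·147.18 + 0.250000·153.56) / 0.252556 = 153.495.

Posterior mean ≈ 153.495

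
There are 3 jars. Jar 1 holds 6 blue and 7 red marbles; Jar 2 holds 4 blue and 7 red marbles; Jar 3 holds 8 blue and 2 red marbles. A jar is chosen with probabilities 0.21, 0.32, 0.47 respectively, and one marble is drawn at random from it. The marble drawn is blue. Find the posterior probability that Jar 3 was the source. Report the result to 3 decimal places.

Posterior probability ≈ 0.638

Tabulate prior·likelihood by source: [1] prior 0.21, lik 0.4615, product 0.09692; [2] prior 0.32, lik 0.3636, product 0.1164; [3] prior 0.47, lik 0.8, product 0.3760.
Normalizing constant = 0.58929; the posterior for Jar 3 is its product over the sum, 0.3760/0.58929 = 0.638.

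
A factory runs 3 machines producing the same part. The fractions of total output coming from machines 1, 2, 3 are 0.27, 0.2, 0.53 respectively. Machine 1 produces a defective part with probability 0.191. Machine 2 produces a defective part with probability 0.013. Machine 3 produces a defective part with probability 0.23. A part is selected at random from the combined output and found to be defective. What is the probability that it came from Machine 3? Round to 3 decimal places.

P(defective|M1) = 0.191; P(defective|M2) = 0.013; P(defective|M3) = 0.23.
Prior × likelihood for each source: 0.27·0.191=0.05157, 0.2·0.013=0.002600, 0.53·0.23=0.1219. Summing gives P(defective) = 0.17607.
P(Machine 3 | defective) = 0.1219 / 0.17607 = 0.692.

Posterior probability ≈ 0.692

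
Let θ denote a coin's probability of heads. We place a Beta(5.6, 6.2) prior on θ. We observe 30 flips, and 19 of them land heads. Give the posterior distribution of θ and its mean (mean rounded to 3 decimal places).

Posterior: Beta(24.6, 17.2); mean ≈ 0.589

Observing 19 successes and 11 failures updates Beta(5.6, 6.2) by adding the success and failure counts to the two shape parameters: α = 5.6+19 = 24.6, β = 6.2+11 = 17.2.
Posterior mean = α/(α+β) = 24.6/41.8 = 0.589.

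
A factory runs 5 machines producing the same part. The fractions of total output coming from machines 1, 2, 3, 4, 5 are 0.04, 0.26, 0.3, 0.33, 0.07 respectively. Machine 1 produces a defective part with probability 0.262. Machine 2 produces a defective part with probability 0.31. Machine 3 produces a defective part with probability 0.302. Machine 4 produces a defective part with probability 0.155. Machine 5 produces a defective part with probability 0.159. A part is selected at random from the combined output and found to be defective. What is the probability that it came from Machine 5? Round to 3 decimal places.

Posterior probability ≈ 0.046

Tabulate prior·likelihood by source: [1] prior 0.04, lik 0.262, product 0.01048; [2] prior 0.26, lik 0.31, product 0.08060; [3] prior 0.3, lik 0.302, product 0.09060; [4] prior 0.33, lik 0.155, product 0.05115; [5] prior 0.07, lik 0.159, product 0.01113.
Normalizing constant = 0.24396; the posterior for Machine 5 is its product over the sum, 0.01113/0.24396 = 0.046.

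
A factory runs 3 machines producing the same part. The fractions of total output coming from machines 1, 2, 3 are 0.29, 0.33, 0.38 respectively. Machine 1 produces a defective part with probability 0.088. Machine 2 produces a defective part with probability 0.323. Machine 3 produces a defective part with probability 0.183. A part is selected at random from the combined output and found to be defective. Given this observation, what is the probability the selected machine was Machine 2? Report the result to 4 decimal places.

Tabulate prior·likelihood by source: [1] prior 0.29, lik 0.088, product 0.02552; [2] prior 0.33, lik 0.323, product 0.1066; [3] prior 0.38, lik 0.183, product 0.06954.
Normalizing constant = 0.20165; the posterior for Machine 2 is its product over the sum, 0.1066/0.20165 = 0.5286.

Posterior probability ≈ 0.5286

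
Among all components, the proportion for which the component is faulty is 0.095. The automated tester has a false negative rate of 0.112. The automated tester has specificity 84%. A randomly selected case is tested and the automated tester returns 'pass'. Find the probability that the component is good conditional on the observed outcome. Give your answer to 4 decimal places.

P(¬H | E) ≈ 0.9862

Write H for 'the component is faulty'. Prior odds H:¬H = 0.095/0.905 = 0.10497. For the 'pass' outcome, the likelihood ratio is 0.112/0.84 = 0.13333.
Posterior odds = 0.10497 × 0.13333 = 0.013996, so P(H|E) = 0.013996/(1+0.013996) = 0.0138. Then P(¬H|E) = 1 − 0.0138 = 0.9862.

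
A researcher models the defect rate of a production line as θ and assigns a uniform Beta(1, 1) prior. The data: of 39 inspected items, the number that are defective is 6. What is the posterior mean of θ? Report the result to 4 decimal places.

Posterior mean ≈ 0.1707

Observing 6 successes and 33 failures updates Beta(1, 1) by adding the success and failure counts to the two shape parameters: α = 1+6 = 7, β = 1+33 = 34.
E[θ | data] = 7/(7+34) = 0.1707.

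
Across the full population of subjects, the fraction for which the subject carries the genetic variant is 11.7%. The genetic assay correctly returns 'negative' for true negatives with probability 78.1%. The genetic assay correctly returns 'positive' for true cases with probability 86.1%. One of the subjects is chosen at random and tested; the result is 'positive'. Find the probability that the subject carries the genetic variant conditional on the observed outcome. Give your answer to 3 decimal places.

P(H | E) ≈ 0.343

Write H for 'the subject carries the genetic variant'. Prior odds H:¬H = 0.117/0.883 = 0.13250. For the 'positive' outcome, the likelihood ratio is 0.861/0.219 = 3.9315.
Posterior odds = 0.13250 × 3.9315 = 0.52094, so P(H|E) = 0.52094/(1+0.52094) = 0.343.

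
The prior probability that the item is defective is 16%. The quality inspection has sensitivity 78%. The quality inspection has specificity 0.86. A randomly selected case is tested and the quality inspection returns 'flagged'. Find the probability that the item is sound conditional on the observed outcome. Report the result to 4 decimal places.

Write H for 'the item is defective'. Prior odds H:¬H = 0.16/0.84 = 0.19048. For the 'flagged' outcome, the likelihood ratio is 0.78/0.14 = 5.5714.
Posterior odds = 0.19048 × 5.5714 = 1.0612, so P(H|E) = 1.0612/(1+1.0612) = 0.5149. Then P(¬H|E) = 1 − 0.5149 = 0.4851.

P(¬H | E) ≈ 0.4851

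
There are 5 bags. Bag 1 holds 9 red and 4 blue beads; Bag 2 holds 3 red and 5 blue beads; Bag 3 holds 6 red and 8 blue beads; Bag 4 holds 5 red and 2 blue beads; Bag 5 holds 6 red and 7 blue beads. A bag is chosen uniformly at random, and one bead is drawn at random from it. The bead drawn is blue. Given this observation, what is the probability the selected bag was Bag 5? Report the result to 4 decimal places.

P(blue|Bag 1) = 0.3077; P(blue|Bag 2) = 0.625; P(blue|Bag 3) = 0.5714; P(blue|Bag 4) = 0.2857; P(blue|Bag 5) = 0.5385.
Prior × likelihood for each source: 0.2·0.3077=0.06154, 0.2·0.625=0.1250, 0.2·0.5714=0.1143, 0.2·0.2857=0.05714, 0.2·0.5385=0.1077. Summing gives P(blue) = 0.46566.
P(Bag 5 | blue) = 0.1077 / 0.46566 = 0.2313.

Posterior probability ≈ 0.2313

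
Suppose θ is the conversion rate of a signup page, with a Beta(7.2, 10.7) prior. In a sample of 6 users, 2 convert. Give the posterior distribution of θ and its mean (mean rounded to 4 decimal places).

Observing 2 successes and 4 failures updates Beta(7.2, 10.7) by adding the success and failure counts to the two shape parameters: α = 7.2+2 = 9.2, β = 10.7+4 = 14.7.
Posterior mean = α/(α+β) = 9.2/23.9 = 0.3849.

Posterior: Beta(9.2, 14.7); mean ≈ 0.3849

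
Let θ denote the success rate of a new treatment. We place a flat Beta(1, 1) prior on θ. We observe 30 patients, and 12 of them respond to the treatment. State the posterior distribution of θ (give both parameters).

Observing 12 successes and 18 failures updates Beta(1, 1) by adding the success and failure counts to the two shape parameters: α = 1+12 = 13, β = 1+18 = 19.

Posterior: Beta(13, 19)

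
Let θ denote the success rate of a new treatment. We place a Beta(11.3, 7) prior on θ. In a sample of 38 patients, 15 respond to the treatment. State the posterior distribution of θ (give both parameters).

Observing 15 successes and 23 failures updates Beta(11.3, 7) by adding the success and failure counts to the two shape parameters: α = 11.3+15 = 26.3, β = 7+23 = 30.

Posterior: Beta(26.3, 30)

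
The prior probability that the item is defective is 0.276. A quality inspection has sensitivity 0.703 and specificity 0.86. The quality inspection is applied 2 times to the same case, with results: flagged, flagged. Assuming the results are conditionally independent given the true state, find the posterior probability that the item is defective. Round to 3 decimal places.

With H the event that the item is defective, the joint likelihood of the observed sequence is P(data|H) = 0.703·0.703 = 0.49421 and P(data|¬H) = 0.14·0.14 = 0.019600.
Bayes: P(H|data) = 0.276·0.49421 / (0.276·0.49421 + 0.724·0.019600) = 0.13640/0.15059 = 0.9058.

Posterior P(H) ≈ 0.906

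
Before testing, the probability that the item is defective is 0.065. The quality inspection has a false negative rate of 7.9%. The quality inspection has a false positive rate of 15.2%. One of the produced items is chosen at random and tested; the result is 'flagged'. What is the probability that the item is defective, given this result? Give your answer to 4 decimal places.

Let H be the event that the item is defective. P(H) = 0.065, so P(¬H) = 0.935. With E the 'flagged' result, P(E|H) = 0.921 and P(E|¬H) = 0.152.
P(E) = 0.921·0.065 + 0.152·0.935 = 0.059865 + 0.14212 = 0.20198.
By Bayes' theorem, P(H|E) = 0.059865 / 0.20198 = 0.2964.

P(H | E) ≈ 0.2964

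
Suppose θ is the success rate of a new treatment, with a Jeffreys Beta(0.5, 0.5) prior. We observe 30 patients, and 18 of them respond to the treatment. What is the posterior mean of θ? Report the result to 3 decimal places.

Observing 18 successes and 12 failures updates Beta(0.5, 0.5) by adding the success and failure counts to the two shape parameters: α = 0.5+18 = 18.5, β = 0.5+12 = 12.5.
Posterior mean = α/(α+β) = 18.5/31 = 0.597.

Posterior mean ≈ 0.597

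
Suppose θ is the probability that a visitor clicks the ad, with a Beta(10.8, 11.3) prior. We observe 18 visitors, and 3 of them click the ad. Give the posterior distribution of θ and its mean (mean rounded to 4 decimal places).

The binomial likelihood is conjugate to the Beta prior: with 3 successes and 15 failures, the posterior is Beta(10.8+3, 11.3+15) = Beta(13.8, 26.3).
E[θ | data] = 13.8/(13.8+26.3) = 0.3441.

Posterior: Beta(13.8, 26.3); mean ≈ 0.3441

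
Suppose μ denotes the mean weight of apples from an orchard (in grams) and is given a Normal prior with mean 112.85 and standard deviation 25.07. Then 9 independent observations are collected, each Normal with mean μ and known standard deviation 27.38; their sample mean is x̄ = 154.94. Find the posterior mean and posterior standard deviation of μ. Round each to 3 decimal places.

Posterior mean ≈ 150.015; posterior SD ≈ 8.576

With known σ, the Normal prior is conjugate. Weight on the data is w = (n/σ²)/(n/σ² + 1/τ₀²) = 0.0120054/(0.0120054+0.00159108) = 0.88298.
Posterior mean = w·x̄ + (1−w)·μ₀ = 0.88298·154.94 + 0.11702·112.85 = 150.015. Posterior variance = 1/(0.0120054+0.00159108) = 73.5486, so SD = 8.576.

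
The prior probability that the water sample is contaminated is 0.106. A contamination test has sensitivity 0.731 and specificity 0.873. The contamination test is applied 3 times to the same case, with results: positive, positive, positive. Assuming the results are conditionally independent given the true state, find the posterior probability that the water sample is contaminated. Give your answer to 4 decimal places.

Posterior P(H) ≈ 0.9576

Let H be the event that the water sample is contaminated; start with P(H) = 0.106. P('positive'|H) = 0.731, P('positive'|¬H) = 0.127.
Update on result 1 ('positive'): P(H) ← 0.731·0.1060 / (0.731·0.1060 + 0.127·0.8940) = 0.077486/0.19102 = 0.4056.
Update on result 2 ('positive'): P(H) ← 0.731·0.4056 / (0.731·0.4056 + 0.127·0.5944) = 0.29652/0.37200 = 0.7971.
Update on result 3 ('positive'): P(H) ← 0.731·0.7971 / (0.731·0.7971 + 0.127·0.2029) = 0.58267/0.60844 = 0.9576.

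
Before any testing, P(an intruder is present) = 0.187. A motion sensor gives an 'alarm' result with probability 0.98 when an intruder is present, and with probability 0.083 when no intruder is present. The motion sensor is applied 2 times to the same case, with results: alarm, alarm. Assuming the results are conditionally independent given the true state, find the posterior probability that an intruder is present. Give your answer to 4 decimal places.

Posterior P(H) ≈ 0.9698

Let H be the event that an intruder is present; start with P(H) = 0.187. P('alarm'|H) = 0.98, P('alarm'|¬H) = 0.083.
Update on result 1 ('alarm'): P(H) ← 0.98·0.1870 / (0.98·0.1870 + 0.083·0.8130) = 0.18326/0.25074 = 0.7309.
Update on result 2 ('alarm'): P(H) ← 0.98·0.7309 / (0.98·0.7309 + 0.083·0.2691) = 0.71626/0.73860 = 0.9698.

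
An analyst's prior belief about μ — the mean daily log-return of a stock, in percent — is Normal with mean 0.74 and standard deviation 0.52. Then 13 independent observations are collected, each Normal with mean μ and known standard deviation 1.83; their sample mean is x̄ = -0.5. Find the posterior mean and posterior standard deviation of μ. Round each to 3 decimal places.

Posterior mean ≈ 0.105; posterior SD ≈ 0.363

Prior precision 1/τ₀² = 1/0.52² = 3.69822; data precision n/σ² = 13/1.83² = 3.88187.
Posterior precision = 3.69822 + 3.88187 = 7.58010, giving posterior SD = 1/√7.58010 = 0.363.
Posterior mean = (3.69822·0.74 + 3.88187·-0.5) / 7.58010 = 0.105.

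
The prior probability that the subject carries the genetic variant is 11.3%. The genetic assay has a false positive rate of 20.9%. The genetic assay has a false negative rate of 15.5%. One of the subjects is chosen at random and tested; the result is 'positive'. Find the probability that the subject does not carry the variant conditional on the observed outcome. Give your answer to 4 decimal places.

P(¬H | E) ≈ 0.6600

Let H be the event that the subject carries the genetic variant. P(H) = 0.113, so P(¬H) = 0.887. With E the 'positive' result, P(E|H) = 0.845 and P(E|¬H) = 0.209.
P(E) = 0.845·0.113 + 0.209·0.887 = 0.095485 + 0.18538 = 0.28087.
By Bayes' theorem, P(H|E) = 0.095485 / 0.28087 = 0.3400. Hence P(¬H|E) = 1 − 0.3400 = 0.6600.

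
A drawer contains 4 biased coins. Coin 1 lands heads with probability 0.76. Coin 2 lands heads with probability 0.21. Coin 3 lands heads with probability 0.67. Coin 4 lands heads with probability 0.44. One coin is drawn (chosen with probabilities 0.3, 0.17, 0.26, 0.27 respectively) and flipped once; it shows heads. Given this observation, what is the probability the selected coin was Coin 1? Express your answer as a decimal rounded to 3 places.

Posterior probability ≈ 0.410

P(heads|C1) = 0.76; P(heads|C2) = 0.21; P(heads|C3) = 0.67; P(heads|C4) = 0.44.
Prior × likelihood for each source: 0.3·0.76=0.2280, 0.17·0.21=0.03570, 0.26·0.67=0.1742, 0.27·0.44=0.1188. Summing gives P(heads) = 0.55670.
P(Coin 1 | heads) = 0.2280 / 0.55670 = 0.410.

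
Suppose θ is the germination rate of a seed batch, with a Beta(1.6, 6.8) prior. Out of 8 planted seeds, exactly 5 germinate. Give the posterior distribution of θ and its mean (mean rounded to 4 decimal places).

Posterior: Beta(6.6, 9.8); mean ≈ 0.4024

Observing 5 successes and 3 failures updates Beta(1.6, 6.8) by adding the success and failure counts to the two shape parameters: α = 1.6+5 = 6.6, β = 6.8+3 = 9.8.
E[θ | data] = 6.6/(6.6+9.8) = 0.4024.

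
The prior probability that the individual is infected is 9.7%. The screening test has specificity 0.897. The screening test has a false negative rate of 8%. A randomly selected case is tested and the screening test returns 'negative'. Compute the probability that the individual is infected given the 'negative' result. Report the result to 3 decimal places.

P(H | E) ≈ 0.009

Let H be the event that the individual is infected. P(H) = 0.097, so P(¬H) = 0.903. With E the 'negative' result, P(E|H) = 0.08 and P(E|¬H) = 0.897.
P(E) = 0.08·0.097 + 0.897·0.903 = 0.0077600 + 0.80999 = 0.81775.
By Bayes' theorem, P(H|E) = 0.0077600 / 0.81775 = 0.009.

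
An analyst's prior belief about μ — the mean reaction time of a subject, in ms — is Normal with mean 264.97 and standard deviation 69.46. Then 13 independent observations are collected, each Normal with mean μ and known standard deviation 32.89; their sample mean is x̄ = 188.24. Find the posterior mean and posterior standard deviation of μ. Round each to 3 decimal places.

Prior precision 1/τ₀² = 1/69.46² = 0.00020727; data precision n/σ² = 13/32.89² = 0.0120175.
Posterior precision = 0.00020727 + 0.0120175 = 0.0122248, giving posterior SD = 1/√0.0122248 = 9.044.
Posterior mean = (0.00020727·264.97 + 0.0120175·188.24) / 0.0122248 = 189.541.

Posterior mean ≈ 189.541; posterior SD ≈ 9.044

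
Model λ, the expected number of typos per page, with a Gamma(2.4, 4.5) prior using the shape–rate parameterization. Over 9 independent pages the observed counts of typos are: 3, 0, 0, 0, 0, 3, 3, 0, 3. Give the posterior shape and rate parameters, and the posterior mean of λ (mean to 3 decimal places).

Total count ∑xᵢ = 12 over n = 9 pages.
Gamma is conjugate to the Poisson likelihood: posterior is Gamma(shape = 2.4+12 = 14.4, rate = 4.5+9 = 13.5).
Posterior mean = shape/rate = 14.4/13.5 = 1.067.

Posterior: Gamma(shape=14.4, rate=13.5); mean ≈ 1.067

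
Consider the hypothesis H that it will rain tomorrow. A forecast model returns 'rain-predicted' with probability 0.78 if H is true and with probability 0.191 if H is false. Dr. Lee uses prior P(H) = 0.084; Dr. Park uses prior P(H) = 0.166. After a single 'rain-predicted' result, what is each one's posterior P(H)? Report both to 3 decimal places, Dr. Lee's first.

P('+'|H) = 0.78, P('+'|¬H) = 0.191.
Dr. Lee: numerator 0.78·0.084 = 0.065520; evidence = 0.065520+0.191·0.916 = 0.24048; posterior = 0.272.
Dr. Park: numerator 0.78·0.166 = 0.12948; evidence = 0.12948+0.191·0.834 = 0.28877; posterior = 0.448.

Dr. Lee: 0.272; Dr. Park: 0.448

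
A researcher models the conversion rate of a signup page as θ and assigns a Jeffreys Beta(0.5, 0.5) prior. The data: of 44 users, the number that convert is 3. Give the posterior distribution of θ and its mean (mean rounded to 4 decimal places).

Posterior: Beta(3.5, 41.5); mean ≈ 0.0778

The binomial likelihood is conjugate to the Beta prior: with 3 successes and 41 failures, the posterior is Beta(0.5+3, 0.5+41) = Beta(3.5, 41.5).
Posterior mean = α/(α+β) = 3.5/45 = 0.0778.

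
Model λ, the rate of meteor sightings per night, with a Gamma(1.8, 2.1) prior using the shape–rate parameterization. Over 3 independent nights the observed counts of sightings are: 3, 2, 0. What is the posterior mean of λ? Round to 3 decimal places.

Posterior mean ≈ 1.333

Total count ∑xᵢ = 5 over n = 3 nights.
Gamma is conjugate to the Poisson likelihood: posterior is Gamma(shape = 1.8+5 = 6.8, rate = 2.1+3 = 5.1).
Posterior mean = shape/rate = 6.8/5.1 = 1.333.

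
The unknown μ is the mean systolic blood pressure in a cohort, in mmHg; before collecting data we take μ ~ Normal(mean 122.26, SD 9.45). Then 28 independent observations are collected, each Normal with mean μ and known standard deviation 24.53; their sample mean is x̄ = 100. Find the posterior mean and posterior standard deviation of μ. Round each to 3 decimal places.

Posterior mean ≈ 104.318; posterior SD ≈ 4.162

With known σ, the Normal prior is conjugate. Weight on the data is w = (n/σ²)/(n/σ² + 1/τ₀²) = 0.0465332/(0.0465332+0.0111979) = 0.80603.
Posterior mean = w·x̄ + (1−w)·μ₀ = 0.80603·100 + 0.19397·122.26 = 104.318. Posterior variance = 1/(0.0465332+0.0111979) = 17.3217, so SD = 4.162.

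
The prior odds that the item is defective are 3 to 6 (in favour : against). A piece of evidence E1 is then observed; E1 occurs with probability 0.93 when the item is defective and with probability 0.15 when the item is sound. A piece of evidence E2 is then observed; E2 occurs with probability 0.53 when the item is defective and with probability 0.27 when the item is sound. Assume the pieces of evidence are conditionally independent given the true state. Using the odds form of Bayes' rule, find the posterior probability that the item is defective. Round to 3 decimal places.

Prior odds = 3/6 = 0.50000.
Likelihood ratio for E1 = 0.93/0.15 = 6.2000.
Likelihood ratio for E2 = 0.53/0.27 = 1.9630.
Posterior odds = prior odds × LR₁ × LR₂ = 6.0852.
Posterior probability = odds/(1+odds) = 6.0852/7.0852 = 0.859.

Posterior probability ≈ 0.859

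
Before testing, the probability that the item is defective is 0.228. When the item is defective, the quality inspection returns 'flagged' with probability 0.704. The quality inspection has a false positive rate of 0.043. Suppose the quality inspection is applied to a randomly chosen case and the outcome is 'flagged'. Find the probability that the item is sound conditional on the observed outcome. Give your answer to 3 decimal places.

P(¬H | E) ≈ 0.171

Write H for 'the item is defective'. Prior odds H:¬H = 0.228/0.772 = 0.29534. For the 'flagged' outcome, the likelihood ratio is 0.704/0.043 = 16.372.
Posterior odds = 0.29534 × 16.372 = 4.8353, so P(H|E) = 4.8353/(1+4.8353) = 0.829. Then P(¬H|E) = 1 − 0.829 = 0.171.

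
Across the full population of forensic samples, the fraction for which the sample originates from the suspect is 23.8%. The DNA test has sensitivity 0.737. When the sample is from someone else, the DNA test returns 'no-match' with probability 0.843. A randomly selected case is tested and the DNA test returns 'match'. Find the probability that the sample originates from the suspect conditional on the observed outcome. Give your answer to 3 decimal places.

Write H for 'the sample originates from the suspect'. Prior odds H:¬H = 0.238/0.762 = 0.31234. For the 'match' outcome, the likelihood ratio is 0.737/0.157 = 4.6943.
Posterior odds = 0.31234 × 4.6943 = 1.4662, so P(H|E) = 1.4662/(1+1.4662) = 0.595.

P(H | E) ≈ 0.595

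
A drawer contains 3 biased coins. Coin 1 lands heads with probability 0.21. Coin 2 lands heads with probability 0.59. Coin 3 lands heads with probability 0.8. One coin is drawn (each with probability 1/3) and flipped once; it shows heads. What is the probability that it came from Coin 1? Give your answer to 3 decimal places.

P(heads|C1) = 0.21; P(heads|C2) = 0.59; P(heads|C3) = 0.8.
Prior × likelihood for each source: 0.333333·0.21=0.07000, 0.333333·0.59=0.1967, 0.333333·0.8=0.2667. Summing gives P(heads) = 0.53333.
P(Coin 1 | heads) = 0.07000 / 0.53333 = 0.131.

Posterior probability ≈ 0.131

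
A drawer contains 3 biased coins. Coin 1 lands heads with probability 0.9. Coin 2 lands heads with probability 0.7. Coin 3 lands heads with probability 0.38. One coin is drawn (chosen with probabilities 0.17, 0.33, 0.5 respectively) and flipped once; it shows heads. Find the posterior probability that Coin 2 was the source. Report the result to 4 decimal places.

Posterior probability ≈ 0.4024

Tabulate prior·likelihood by source: [1] prior 0.17, lik 0.9, product 0.1530; [2] prior 0.33, lik 0.7, product 0.2310; [3] prior 0.5, lik 0.38, product 0.1900.
Normalizing constant = 0.57400; the posterior for Coin 2 is its product over the sum, 0.2310/0.57400 = 0.4024.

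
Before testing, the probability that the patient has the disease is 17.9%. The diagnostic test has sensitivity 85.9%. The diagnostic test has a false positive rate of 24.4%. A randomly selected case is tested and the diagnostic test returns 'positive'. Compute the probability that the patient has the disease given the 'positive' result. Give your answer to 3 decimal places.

P(H | E) ≈ 0.434

Let H be the event that the patient has the disease. P(H) = 0.179, so P(¬H) = 0.821. With E the 'positive' result, P(E|H) = 0.859 and P(E|¬H) = 0.244.
P(E) = 0.859·0.179 + 0.244·0.821 = 0.15376 + 0.20032 = 0.35408.
By Bayes' theorem, P(H|E) = 0.15376 / 0.35408 = 0.434.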